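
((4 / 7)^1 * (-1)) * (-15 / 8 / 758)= 15 / 10612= 0.00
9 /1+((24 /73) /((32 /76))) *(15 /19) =702 /73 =9.62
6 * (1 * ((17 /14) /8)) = 51 /56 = 0.91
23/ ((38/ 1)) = 23/ 38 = 0.61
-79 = -79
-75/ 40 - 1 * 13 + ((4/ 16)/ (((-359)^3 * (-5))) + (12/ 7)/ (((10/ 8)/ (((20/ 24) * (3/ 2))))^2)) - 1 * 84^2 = -91581812062821/ 12955118120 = -7069.16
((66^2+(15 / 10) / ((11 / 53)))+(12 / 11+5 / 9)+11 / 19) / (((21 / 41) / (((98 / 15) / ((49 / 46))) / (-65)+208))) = 886302759106 / 500175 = 1771985.32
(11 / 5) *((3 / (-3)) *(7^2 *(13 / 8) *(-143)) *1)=1002001 / 40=25050.02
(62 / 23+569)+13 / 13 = 13172 / 23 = 572.70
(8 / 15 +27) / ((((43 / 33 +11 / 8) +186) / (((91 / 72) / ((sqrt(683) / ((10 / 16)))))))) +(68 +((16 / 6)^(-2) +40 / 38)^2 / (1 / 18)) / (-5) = -69222913 / 3696640 +413413 * sqrt(683) / 2449505736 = -18.72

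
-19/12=-1.58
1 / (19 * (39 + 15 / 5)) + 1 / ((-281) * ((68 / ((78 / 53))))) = 118810 / 101019219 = 0.00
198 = 198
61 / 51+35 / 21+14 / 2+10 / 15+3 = 230 / 17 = 13.53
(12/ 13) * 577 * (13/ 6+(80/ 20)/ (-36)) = 42698/ 39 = 1094.82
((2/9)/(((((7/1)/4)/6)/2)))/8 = 4/21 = 0.19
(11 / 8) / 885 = 0.00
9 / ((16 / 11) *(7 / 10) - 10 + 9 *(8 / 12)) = -495 / 164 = -3.02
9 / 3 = 3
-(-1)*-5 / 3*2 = -3.33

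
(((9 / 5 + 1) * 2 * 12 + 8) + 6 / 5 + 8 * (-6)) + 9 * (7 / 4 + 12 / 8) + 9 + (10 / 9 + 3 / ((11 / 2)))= 135247 / 1980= 68.31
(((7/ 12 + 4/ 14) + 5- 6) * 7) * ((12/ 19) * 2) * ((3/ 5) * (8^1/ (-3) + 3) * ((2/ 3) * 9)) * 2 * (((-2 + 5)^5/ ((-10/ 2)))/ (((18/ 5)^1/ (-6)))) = -21384/ 95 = -225.09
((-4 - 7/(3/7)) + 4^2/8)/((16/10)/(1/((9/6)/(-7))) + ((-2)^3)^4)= -1925/430044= -0.00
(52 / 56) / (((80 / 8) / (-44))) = -143 / 35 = -4.09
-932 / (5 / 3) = -2796 / 5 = -559.20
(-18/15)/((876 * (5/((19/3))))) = -19/10950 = -0.00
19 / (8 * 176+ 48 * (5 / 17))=323 / 24176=0.01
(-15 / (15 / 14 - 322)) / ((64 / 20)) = 525 / 35944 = 0.01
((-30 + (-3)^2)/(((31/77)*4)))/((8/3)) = -4851/992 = -4.89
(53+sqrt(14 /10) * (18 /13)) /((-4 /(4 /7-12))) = 72 * sqrt(35) /91+1060 /7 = 156.11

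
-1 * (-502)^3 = 126506008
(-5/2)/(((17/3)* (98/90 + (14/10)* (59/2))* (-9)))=0.00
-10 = -10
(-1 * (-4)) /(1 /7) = 28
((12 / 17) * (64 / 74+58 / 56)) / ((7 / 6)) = 1.15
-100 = -100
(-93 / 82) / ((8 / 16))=-2.27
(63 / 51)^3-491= -489.12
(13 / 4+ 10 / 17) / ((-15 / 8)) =-174 / 85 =-2.05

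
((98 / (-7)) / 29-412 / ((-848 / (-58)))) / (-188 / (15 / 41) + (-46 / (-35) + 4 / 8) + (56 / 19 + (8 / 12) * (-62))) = 58591155 / 1125211571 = 0.05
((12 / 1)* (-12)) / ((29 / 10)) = -49.66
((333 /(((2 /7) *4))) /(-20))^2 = 5433561 /25600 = 212.25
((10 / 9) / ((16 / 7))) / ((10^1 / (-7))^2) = 343 / 1440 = 0.24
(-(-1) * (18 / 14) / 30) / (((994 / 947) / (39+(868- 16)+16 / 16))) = 633543 / 17395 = 36.42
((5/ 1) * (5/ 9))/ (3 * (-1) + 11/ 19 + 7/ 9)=-475/ 281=-1.69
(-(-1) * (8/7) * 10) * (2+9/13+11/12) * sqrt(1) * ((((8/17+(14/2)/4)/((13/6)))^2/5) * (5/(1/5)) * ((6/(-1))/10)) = -129.97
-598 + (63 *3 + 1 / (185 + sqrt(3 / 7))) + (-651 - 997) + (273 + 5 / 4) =-106773922 / 59893 - sqrt(21) / 239572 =-1782.74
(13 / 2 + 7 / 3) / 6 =53 / 36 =1.47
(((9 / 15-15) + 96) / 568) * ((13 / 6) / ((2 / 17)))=3757 / 1420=2.65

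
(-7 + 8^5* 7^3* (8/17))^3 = 726943071531196120451417/4913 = 147963173525584392520.13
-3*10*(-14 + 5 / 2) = 345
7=7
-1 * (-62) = 62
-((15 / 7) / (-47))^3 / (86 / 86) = 3375 / 35611289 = 0.00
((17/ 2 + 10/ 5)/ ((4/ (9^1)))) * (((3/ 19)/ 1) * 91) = 51597/ 152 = 339.45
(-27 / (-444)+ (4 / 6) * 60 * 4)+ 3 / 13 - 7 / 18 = 2768875 / 17316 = 159.90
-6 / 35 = -0.17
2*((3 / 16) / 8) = 3 / 64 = 0.05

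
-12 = -12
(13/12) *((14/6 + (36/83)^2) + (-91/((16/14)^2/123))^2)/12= 80817604651588207/12189892608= 6629886.52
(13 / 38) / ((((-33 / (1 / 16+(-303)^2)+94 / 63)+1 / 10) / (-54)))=-64965561570 / 5597472941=-11.61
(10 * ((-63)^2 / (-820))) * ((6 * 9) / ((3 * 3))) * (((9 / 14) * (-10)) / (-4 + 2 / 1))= -933.48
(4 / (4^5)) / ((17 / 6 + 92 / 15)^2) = 225 / 4631104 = 0.00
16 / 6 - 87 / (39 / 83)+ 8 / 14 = -49663 / 273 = -181.92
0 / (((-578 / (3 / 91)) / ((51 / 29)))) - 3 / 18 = -1 / 6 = -0.17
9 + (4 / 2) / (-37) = 331 / 37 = 8.95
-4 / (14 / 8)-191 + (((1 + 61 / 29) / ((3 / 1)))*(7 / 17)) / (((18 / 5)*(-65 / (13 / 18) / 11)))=-36022261 / 186354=-193.30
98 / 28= 7 / 2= 3.50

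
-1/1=-1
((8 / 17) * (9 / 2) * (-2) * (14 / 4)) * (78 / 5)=-231.25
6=6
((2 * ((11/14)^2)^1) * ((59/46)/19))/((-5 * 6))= -7139/2569560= -0.00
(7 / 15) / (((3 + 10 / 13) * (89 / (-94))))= -1222 / 9345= -0.13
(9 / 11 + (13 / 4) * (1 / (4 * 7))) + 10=13471 / 1232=10.93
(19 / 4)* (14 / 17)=133 / 34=3.91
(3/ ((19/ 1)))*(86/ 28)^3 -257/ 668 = 36483269/ 8706712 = 4.19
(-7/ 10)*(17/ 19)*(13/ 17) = -91/ 190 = -0.48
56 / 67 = 0.84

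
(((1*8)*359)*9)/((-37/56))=-39121.30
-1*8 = -8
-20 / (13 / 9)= -180 / 13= -13.85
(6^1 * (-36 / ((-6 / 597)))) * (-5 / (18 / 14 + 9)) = -20895 / 2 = -10447.50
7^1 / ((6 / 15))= 35 / 2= 17.50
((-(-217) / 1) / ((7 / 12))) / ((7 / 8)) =2976 / 7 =425.14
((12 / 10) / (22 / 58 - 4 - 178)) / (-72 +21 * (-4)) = 29 / 684710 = 0.00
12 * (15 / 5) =36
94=94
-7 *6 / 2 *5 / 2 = -105 / 2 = -52.50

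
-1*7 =-7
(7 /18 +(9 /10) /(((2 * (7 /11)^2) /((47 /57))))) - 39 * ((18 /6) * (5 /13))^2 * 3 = -336506153 /2178540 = -154.46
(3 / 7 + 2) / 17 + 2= 15 / 7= 2.14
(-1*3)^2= 9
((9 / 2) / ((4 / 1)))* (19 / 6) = 57 / 16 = 3.56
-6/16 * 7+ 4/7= -115/56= -2.05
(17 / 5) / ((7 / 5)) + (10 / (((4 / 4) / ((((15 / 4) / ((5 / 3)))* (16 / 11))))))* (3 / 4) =2077 / 77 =26.97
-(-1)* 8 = 8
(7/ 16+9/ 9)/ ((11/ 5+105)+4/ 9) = 1035/ 77504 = 0.01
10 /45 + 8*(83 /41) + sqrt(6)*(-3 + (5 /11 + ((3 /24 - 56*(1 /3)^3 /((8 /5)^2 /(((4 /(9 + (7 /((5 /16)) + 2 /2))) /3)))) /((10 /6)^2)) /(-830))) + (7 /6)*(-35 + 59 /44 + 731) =26951167 /32472 - 3388444921*sqrt(6) /1331154000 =823.75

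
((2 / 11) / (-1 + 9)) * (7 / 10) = 7 / 440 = 0.02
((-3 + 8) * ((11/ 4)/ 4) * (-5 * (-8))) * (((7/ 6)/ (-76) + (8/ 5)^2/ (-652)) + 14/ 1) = 1922.35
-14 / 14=-1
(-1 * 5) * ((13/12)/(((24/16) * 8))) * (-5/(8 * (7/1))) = 325/8064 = 0.04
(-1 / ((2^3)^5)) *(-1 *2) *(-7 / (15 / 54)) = -0.00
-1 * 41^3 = -68921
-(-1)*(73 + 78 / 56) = 2083 / 28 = 74.39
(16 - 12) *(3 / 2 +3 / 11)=78 / 11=7.09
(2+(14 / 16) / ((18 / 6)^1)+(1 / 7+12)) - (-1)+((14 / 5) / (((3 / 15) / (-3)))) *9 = -60911 / 168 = -362.57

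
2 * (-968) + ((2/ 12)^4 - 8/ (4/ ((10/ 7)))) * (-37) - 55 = -17103571/ 9072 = -1885.31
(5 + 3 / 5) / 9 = 0.62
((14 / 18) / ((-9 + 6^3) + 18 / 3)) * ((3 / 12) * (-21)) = -49 / 2556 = -0.02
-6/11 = -0.55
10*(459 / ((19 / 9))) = 41310 / 19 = 2174.21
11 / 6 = 1.83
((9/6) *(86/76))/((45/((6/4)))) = 43/760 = 0.06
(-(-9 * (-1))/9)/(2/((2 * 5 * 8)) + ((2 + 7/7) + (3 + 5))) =-40/441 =-0.09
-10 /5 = -2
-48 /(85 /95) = -912 /17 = -53.65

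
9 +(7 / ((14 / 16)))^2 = 73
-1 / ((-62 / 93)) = 3 / 2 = 1.50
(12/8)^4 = 81/16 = 5.06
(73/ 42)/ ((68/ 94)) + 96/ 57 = 110885/ 27132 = 4.09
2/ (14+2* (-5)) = 1/ 2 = 0.50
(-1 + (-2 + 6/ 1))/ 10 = 3/ 10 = 0.30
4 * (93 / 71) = 372 / 71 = 5.24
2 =2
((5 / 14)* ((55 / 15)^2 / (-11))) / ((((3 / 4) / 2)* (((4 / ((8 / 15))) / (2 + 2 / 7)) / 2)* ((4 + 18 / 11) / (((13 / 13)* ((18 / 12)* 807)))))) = -2083136 / 13671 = -152.38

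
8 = 8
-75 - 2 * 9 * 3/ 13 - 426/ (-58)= -27072/ 377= -71.81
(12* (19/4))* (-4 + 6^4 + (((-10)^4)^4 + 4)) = 570000000000073872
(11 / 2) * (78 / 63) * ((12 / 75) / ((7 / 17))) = 9724 / 3675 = 2.65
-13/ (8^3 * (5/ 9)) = -117/ 2560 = -0.05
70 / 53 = 1.32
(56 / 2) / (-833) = -4 / 119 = -0.03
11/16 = 0.69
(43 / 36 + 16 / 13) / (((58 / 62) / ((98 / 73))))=1724065 / 495378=3.48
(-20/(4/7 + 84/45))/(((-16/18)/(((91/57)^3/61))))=131874925/214220288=0.62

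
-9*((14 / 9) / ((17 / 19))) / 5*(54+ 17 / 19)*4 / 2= -29204 / 85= -343.58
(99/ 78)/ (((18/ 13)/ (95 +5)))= 275/ 3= 91.67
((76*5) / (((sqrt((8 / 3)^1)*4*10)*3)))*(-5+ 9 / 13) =-133*sqrt(6) / 39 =-8.35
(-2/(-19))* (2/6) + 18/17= 1060/969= 1.09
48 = 48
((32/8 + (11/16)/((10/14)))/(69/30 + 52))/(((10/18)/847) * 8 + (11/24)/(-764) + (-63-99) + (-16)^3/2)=-0.00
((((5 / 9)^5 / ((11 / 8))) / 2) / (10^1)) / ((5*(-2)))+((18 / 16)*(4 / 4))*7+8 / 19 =819049679 / 98729928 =8.30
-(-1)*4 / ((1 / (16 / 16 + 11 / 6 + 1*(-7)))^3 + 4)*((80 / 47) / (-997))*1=-1250000 / 729641489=-0.00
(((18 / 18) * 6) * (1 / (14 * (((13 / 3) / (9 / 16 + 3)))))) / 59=513 / 85904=0.01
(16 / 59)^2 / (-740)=-64 / 643985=-0.00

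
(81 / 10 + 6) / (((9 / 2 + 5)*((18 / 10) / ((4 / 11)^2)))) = 752 / 6897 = 0.11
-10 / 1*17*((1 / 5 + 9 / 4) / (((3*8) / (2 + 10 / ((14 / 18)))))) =-1547 / 6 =-257.83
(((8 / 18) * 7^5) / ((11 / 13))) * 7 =6117748 / 99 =61795.43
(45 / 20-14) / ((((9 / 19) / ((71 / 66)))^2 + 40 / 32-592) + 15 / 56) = 1197429058 / 60155600851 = 0.02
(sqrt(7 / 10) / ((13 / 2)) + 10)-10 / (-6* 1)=11.80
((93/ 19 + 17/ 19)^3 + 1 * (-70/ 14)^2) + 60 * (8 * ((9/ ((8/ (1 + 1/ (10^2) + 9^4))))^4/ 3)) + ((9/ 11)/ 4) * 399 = 475201304274825393.26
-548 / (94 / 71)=-19454 / 47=-413.91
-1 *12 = -12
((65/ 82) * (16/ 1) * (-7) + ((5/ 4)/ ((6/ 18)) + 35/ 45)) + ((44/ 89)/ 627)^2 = -355596476093/ 4220593956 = -84.25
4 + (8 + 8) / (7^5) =67244 / 16807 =4.00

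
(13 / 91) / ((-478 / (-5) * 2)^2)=25 / 6397552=0.00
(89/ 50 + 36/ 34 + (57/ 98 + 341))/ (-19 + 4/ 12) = -5379417/ 291550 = -18.45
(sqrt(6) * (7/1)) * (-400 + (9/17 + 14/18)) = -6836.16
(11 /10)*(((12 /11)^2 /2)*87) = 3132 /55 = 56.95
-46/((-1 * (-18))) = -23/9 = -2.56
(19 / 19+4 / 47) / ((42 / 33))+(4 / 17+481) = 5392635 / 11186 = 482.09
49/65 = 0.75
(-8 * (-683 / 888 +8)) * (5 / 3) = -32105 / 333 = -96.41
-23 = -23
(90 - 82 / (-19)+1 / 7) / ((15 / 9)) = 56.68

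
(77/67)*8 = 9.19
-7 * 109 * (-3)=2289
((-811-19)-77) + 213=-694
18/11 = 1.64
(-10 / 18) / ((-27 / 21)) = 35 / 81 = 0.43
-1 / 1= -1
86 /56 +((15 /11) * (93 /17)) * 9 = 359581 /5236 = 68.67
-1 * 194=-194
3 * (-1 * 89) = -267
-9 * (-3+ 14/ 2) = -36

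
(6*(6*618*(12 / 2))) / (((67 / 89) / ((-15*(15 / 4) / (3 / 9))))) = -2004822900 / 67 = -29922729.85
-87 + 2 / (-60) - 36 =-3691 / 30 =-123.03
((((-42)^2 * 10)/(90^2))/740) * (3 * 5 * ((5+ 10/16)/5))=147/2960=0.05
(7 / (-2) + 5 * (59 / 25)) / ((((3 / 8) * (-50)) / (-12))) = 664 / 125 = 5.31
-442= -442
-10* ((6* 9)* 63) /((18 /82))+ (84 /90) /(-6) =-6974107 /45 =-154980.16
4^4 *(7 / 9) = 199.11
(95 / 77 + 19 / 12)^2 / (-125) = -6775609 / 106722000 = -0.06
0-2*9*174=-3132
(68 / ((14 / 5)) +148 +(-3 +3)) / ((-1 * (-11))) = 1206 / 77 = 15.66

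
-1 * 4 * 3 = -12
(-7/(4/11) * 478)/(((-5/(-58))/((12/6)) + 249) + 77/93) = -36.82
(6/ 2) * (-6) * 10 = -180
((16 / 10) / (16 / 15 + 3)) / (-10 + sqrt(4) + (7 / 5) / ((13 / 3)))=-1560 / 30439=-0.05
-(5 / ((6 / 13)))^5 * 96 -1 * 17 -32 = -1160294594 / 81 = -14324624.62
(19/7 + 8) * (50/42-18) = -8825/49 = -180.10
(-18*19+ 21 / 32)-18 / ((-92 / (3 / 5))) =-1255713 / 3680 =-341.23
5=5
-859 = -859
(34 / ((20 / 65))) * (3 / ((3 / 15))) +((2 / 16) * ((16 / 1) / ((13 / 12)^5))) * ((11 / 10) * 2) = 6165130083 / 3712930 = 1660.45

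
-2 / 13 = -0.15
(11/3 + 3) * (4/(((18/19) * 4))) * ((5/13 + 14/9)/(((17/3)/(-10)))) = -431300/17901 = -24.09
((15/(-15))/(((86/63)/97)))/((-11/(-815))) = -4980465/946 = -5264.76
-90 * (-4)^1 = 360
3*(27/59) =81/59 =1.37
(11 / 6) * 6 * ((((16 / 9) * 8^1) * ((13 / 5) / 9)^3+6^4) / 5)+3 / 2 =2853.45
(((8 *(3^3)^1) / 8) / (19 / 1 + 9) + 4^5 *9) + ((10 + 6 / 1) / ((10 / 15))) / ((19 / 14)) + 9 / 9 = 4913365 / 532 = 9235.65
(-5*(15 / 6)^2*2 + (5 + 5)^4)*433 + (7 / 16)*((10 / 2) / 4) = 275388035 / 64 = 4302938.05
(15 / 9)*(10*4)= 200 / 3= 66.67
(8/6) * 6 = 8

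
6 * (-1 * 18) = -108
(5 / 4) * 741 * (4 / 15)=247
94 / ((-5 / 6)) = -564 / 5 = -112.80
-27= -27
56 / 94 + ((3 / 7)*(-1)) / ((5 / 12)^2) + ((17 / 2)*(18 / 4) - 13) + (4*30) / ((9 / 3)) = 2085109 / 32900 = 63.38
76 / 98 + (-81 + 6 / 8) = -15577 / 196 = -79.47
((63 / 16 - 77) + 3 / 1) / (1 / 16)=-1121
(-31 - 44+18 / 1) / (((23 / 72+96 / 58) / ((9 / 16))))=-7047 / 434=-16.24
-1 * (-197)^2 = -38809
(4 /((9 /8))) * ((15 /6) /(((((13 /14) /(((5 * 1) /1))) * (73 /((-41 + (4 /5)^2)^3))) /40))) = -1840820762368 /1067625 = -1724220.36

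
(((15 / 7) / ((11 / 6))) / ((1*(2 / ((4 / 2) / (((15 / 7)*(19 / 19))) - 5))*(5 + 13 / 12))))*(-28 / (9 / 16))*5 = 78080 / 803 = 97.24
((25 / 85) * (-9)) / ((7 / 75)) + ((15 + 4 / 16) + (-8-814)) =-397513 / 476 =-835.11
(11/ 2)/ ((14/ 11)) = 121/ 28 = 4.32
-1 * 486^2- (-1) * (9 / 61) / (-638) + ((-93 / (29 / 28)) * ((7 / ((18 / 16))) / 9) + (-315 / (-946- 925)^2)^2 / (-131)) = -398535848712181995354514435 / 1686866538917430323046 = -236258.08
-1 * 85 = -85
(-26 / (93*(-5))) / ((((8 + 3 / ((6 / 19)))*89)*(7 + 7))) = 26 / 10139325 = 0.00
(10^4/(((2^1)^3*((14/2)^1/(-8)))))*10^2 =-1000000/7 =-142857.14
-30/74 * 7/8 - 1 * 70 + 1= -20529/296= -69.35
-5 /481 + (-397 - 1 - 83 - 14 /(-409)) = -94621960 /196729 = -480.98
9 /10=0.90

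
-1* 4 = -4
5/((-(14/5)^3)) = -625/2744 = -0.23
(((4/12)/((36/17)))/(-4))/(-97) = 17/41904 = 0.00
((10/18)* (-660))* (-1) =1100/3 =366.67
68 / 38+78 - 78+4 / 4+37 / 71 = 4466 / 1349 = 3.31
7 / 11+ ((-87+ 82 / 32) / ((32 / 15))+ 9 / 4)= -206659 / 5632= -36.69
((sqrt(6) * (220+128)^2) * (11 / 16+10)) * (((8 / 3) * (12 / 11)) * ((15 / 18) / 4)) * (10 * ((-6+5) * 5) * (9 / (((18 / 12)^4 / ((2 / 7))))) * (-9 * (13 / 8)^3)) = 118482287625 * sqrt(6) / 154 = 1884552910.64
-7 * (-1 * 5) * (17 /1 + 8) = 875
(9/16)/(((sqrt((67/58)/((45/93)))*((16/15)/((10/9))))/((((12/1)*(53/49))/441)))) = 1325*sqrt(1806990)/159580064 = 0.01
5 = 5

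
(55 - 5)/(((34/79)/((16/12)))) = 7900/51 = 154.90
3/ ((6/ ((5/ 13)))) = 5/ 26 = 0.19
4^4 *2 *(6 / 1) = 3072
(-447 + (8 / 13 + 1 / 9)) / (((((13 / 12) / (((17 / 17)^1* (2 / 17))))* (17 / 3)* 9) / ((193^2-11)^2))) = -579228132622528 / 439569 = -1317718339.15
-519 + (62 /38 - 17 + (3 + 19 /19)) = -10077 /19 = -530.37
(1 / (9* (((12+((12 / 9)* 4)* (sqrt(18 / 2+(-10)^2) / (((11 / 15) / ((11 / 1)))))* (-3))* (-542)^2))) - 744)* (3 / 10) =-1029133682335873 / 4610813988960 - sqrt(109) / 230540699448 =-223.20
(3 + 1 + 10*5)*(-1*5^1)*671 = -181170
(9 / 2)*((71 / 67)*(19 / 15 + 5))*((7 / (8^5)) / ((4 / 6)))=210231 / 21954560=0.01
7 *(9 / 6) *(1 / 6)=7 / 4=1.75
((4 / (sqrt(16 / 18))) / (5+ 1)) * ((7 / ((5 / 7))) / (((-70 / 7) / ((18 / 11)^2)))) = -3969 * sqrt(2) / 3025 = -1.86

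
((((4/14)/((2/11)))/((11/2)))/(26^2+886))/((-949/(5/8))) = -5/41505464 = -0.00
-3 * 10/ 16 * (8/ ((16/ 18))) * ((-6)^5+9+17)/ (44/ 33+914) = 1569375/ 10984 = 142.88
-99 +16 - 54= -137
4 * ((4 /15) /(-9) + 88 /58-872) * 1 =-13632224 /3915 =-3482.05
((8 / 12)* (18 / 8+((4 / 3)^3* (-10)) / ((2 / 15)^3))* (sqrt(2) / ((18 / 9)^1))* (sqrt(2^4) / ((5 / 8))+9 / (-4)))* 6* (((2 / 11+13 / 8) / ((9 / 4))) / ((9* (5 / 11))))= -175920409* sqrt(2) / 10800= -23036.02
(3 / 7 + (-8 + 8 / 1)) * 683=2049 / 7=292.71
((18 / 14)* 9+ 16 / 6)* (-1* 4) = -1196 / 21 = -56.95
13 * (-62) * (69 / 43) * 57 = -3169998 / 43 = -73720.88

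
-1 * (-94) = 94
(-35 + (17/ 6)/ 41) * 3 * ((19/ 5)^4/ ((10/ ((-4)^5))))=286681178368/ 128125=2237511.64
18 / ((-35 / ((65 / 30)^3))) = -5.23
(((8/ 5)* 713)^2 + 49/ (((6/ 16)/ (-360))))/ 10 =15679808/ 125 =125438.46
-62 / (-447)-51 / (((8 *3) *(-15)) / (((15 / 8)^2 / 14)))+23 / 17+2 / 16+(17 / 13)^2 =3.36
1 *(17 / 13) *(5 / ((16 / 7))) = 595 / 208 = 2.86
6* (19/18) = 6.33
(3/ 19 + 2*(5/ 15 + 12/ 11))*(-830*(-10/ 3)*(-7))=-58223.55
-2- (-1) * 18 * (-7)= -128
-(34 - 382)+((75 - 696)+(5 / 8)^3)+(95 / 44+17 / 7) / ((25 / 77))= -3310411 / 12800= -258.63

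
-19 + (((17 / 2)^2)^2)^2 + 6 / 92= 160442309655 / 5888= 27249033.57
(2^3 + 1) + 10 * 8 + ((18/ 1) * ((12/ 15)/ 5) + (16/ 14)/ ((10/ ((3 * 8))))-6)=15509/ 175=88.62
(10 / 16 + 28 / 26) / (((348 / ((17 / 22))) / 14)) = 7021 / 132704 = 0.05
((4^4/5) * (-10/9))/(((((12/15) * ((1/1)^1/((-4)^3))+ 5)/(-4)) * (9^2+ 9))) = 16384/32319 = 0.51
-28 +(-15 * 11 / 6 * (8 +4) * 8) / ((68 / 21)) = -14336 / 17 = -843.29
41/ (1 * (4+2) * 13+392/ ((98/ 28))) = 41/ 190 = 0.22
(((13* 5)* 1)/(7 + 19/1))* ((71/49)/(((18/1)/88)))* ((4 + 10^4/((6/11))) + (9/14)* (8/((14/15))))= 21058868380/64827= 324847.18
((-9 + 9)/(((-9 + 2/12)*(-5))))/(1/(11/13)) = 0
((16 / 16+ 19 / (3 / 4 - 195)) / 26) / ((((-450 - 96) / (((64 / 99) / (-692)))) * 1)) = 2804 / 47228952771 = 0.00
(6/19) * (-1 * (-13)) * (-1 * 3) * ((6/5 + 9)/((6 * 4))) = -1989/380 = -5.23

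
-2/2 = -1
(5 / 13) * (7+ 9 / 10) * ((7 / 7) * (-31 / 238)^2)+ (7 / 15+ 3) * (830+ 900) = 26497837805 / 4418232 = 5997.38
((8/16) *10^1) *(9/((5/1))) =9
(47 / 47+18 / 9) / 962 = 3 / 962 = 0.00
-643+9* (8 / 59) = -37865 / 59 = -641.78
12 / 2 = 6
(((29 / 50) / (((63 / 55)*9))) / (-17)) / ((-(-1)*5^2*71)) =-319 / 171092250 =-0.00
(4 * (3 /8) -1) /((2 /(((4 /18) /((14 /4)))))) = 0.02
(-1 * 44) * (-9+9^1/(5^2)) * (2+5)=66528/25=2661.12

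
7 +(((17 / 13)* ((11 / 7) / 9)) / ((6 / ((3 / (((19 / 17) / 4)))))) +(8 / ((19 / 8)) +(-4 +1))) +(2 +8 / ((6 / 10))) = 359620 / 15561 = 23.11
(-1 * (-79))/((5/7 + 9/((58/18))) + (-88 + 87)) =16037/509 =31.51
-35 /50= -7 /10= -0.70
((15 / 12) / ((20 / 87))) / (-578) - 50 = -462487 / 9248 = -50.01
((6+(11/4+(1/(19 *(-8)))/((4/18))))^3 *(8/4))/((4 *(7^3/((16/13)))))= 18630700451/15659151872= 1.19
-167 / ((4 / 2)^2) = -167 / 4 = -41.75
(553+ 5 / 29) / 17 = 16042 / 493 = 32.54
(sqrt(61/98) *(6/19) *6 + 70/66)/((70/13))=13/66 + 117 *sqrt(122)/4655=0.47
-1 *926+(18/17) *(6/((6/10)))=-15562/17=-915.41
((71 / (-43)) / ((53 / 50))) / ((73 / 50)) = -177500 / 166367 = -1.07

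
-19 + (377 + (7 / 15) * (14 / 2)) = 5419 / 15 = 361.27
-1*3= -3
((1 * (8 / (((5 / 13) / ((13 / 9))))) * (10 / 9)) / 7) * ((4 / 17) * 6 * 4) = 86528 / 3213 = 26.93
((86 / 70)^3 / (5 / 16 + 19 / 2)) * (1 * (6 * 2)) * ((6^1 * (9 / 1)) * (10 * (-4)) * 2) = -13189257216 / 1346275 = -9796.85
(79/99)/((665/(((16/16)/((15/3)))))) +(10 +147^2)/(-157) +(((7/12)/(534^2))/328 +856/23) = -14895052702669285469/148234545812707200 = -100.48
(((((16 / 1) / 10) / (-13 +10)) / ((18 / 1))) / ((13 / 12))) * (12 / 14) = -32 / 1365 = -0.02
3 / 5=0.60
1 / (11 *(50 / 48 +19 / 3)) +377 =244681 / 649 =377.01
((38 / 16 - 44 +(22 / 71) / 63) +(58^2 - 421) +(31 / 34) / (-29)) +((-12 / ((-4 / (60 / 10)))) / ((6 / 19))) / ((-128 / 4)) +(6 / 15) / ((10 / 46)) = 5118521043383 / 1764151200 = 2901.41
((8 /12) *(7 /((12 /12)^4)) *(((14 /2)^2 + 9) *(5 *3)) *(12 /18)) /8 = 1015 /3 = 338.33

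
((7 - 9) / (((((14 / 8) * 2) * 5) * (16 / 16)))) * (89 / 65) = -0.16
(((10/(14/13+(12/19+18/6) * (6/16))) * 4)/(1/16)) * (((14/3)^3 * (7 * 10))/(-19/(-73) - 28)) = -709303189504/10539153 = -67301.73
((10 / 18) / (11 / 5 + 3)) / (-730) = -5 / 34164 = -0.00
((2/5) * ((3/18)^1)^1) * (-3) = -1/5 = -0.20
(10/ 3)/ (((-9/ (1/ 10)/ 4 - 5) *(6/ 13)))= -26/ 99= -0.26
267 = 267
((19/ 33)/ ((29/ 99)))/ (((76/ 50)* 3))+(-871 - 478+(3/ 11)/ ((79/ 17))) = -67967615/ 50402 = -1348.51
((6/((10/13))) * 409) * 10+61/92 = 2935045/92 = 31902.66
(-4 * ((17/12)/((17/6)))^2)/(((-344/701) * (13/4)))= 701/1118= 0.63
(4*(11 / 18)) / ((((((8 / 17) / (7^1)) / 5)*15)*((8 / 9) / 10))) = 6545 / 48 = 136.35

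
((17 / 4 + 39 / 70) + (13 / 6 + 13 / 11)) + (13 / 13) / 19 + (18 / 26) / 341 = 8.21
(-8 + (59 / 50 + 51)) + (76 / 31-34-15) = -3671 / 1550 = -2.37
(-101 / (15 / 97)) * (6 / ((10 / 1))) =-9797 / 25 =-391.88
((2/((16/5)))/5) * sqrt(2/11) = sqrt(22)/88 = 0.05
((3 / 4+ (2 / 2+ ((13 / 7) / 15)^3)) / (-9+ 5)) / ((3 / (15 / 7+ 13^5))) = -10542023519879 / 194481000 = -54205.93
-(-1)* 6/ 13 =6/ 13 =0.46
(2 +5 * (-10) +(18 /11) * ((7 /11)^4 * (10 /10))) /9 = -2562410 /483153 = -5.30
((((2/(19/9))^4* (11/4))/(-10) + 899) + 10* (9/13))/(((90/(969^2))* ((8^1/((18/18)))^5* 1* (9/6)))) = 2217229859671/11533516800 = 192.24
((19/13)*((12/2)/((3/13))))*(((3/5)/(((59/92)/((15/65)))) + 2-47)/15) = -2175462/19175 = -113.45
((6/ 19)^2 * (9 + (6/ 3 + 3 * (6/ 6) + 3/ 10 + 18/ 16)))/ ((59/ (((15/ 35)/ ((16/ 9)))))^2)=4048137/ 157633047040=0.00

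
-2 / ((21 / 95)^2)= -18050 / 441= -40.93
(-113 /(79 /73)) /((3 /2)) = -16498 /237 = -69.61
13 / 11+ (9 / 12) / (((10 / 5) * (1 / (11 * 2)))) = 415 / 44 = 9.43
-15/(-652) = 15/652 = 0.02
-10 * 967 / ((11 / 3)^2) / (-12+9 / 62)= 359724 / 5929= 60.67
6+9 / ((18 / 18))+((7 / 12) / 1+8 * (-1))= 91 / 12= 7.58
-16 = -16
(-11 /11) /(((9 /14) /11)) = -154 /9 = -17.11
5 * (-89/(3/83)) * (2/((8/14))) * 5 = -1292725/6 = -215454.17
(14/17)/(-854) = -1/1037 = -0.00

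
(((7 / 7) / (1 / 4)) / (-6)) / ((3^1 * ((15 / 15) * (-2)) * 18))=1 / 162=0.01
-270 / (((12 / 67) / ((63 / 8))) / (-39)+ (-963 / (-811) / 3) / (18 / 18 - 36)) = 60077704050 / 2646079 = 22704.43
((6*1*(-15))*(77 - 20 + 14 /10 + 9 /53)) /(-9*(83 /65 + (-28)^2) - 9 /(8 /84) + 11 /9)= 326872260 /444039353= 0.74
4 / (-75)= -4 / 75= -0.05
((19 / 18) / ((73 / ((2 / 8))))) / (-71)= -19 / 373176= -0.00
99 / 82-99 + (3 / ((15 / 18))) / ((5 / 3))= -196047 / 2050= -95.63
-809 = -809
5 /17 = 0.29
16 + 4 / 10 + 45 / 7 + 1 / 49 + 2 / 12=33833 / 1470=23.02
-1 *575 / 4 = -575 / 4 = -143.75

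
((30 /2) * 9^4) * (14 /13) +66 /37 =105987.17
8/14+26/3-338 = -6904/21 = -328.76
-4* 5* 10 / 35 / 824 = -5 / 721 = -0.01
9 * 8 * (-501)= -36072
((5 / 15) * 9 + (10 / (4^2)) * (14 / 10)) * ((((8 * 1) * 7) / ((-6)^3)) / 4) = -217 / 864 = -0.25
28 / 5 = 5.60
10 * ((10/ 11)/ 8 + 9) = 2005/ 22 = 91.14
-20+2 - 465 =-483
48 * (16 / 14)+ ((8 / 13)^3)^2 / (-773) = 1432749534080 / 26117863499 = 54.86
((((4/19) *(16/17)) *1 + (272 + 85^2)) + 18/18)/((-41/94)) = -17190.99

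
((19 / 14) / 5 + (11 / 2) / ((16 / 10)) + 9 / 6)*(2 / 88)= 2917 / 24640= 0.12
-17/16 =-1.06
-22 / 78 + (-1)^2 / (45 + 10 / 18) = -4159 / 15990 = -0.26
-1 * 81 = -81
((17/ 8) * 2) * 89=1513/ 4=378.25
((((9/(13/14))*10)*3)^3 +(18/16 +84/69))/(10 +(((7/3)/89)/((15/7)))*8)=39801165004202535/16348597616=2434530.83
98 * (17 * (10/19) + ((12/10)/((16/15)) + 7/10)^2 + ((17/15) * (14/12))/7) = 167136011/136800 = 1221.75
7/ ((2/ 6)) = 21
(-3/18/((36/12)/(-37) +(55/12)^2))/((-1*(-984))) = -37/4571213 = -0.00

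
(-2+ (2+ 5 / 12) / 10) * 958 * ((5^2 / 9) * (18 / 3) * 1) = -505345 / 18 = -28074.72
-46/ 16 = -23/ 8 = -2.88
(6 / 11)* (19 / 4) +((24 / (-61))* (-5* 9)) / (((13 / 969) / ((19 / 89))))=441468249 / 1552694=284.32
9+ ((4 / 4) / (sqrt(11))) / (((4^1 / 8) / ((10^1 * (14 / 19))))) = 280 * sqrt(11) / 209+ 9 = 13.44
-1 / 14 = -0.07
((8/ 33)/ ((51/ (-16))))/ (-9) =128/ 15147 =0.01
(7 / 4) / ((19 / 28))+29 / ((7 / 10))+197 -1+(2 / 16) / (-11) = 2808915 / 11704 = 240.00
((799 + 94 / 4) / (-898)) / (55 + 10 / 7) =-2303 / 141884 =-0.02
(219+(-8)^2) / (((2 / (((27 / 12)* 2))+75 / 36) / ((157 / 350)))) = 50.22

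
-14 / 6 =-7 / 3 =-2.33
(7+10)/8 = 17/8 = 2.12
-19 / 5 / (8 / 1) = -19 / 40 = -0.48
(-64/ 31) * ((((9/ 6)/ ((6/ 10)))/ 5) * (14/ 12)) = -112/ 93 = -1.20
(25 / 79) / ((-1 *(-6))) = 25 / 474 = 0.05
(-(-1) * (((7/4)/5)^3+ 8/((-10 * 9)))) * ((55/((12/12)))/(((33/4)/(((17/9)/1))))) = -0.58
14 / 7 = 2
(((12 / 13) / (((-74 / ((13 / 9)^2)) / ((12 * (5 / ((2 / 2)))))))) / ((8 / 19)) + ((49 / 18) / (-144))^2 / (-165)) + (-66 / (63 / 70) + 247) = 6971033367803 / 41016222720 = 169.96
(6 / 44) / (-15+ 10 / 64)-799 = -4174823 / 5225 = -799.01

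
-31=-31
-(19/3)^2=-361/9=-40.11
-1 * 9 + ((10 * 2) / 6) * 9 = 21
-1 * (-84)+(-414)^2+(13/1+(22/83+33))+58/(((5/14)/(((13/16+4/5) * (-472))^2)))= 977797016529/10375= 94245495.57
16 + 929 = 945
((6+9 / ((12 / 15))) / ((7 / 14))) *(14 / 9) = 161 / 3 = 53.67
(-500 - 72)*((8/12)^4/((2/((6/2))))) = -4576/27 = -169.48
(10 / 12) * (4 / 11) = 10 / 33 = 0.30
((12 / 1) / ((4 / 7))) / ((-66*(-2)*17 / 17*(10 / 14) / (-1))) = -49 / 220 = -0.22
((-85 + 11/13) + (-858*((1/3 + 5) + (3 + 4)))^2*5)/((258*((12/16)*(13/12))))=19409642576/7267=2670929.21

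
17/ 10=1.70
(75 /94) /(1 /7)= 525 /94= 5.59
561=561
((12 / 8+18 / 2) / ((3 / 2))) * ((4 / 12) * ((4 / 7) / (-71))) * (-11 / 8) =11 / 426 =0.03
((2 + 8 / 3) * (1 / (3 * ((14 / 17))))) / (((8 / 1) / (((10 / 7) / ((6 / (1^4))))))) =85 / 1512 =0.06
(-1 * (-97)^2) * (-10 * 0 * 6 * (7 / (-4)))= 0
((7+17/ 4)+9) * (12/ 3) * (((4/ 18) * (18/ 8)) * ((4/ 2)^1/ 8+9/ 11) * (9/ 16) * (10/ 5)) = 34263/ 704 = 48.67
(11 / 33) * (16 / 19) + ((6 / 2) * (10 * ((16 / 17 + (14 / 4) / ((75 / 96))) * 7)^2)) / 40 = 11122694416 / 10295625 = 1080.33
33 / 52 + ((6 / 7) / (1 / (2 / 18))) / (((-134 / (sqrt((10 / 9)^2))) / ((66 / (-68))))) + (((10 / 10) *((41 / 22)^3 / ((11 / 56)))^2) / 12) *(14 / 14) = 18220678332918511 / 199962752910921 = 91.12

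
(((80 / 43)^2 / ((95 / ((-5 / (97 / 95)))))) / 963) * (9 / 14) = -16000 / 134335397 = -0.00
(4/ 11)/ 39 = 4/ 429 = 0.01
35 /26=1.35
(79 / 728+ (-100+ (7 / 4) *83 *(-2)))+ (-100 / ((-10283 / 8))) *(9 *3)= -351015 / 904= -388.29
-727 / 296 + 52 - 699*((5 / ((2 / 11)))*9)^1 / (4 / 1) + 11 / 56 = -43200.88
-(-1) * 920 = 920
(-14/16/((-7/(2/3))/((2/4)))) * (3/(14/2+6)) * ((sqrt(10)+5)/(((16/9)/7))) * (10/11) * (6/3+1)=945 * sqrt(10)/9152+4725/9152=0.84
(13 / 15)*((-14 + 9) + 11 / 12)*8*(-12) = 339.73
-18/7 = -2.57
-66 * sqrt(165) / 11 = -6 * sqrt(165) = -77.07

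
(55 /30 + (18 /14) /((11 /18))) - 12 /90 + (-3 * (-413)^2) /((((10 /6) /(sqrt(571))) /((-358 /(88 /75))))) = 2929 /770 + 4121799885 * sqrt(571) /44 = 2238475168.83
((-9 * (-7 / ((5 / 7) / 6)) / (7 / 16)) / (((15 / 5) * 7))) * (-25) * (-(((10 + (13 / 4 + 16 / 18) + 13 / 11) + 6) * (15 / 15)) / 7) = 337720 / 77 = 4385.97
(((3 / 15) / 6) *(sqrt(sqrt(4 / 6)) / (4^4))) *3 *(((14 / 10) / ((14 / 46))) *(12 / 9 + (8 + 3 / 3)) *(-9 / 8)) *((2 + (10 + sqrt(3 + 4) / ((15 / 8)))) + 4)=713 *54^(1 / 4) *(-30-sqrt(7)) / 192000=-0.33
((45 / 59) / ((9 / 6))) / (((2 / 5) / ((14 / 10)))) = 105 / 59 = 1.78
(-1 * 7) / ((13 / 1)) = -7 / 13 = -0.54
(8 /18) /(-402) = -2 /1809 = -0.00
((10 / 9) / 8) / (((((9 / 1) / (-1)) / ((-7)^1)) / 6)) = 35 / 54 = 0.65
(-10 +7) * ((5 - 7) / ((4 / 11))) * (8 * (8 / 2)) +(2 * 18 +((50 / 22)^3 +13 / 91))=5365494 / 9317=575.88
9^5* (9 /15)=177147 /5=35429.40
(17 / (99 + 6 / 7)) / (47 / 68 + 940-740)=8092 / 9539253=0.00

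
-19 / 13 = -1.46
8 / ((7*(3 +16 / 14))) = 0.28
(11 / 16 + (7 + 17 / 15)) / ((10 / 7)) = 14819 / 2400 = 6.17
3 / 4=0.75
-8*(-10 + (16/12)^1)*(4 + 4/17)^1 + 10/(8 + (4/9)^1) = 294.83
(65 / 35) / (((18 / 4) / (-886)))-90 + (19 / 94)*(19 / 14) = -770497 / 1692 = -455.38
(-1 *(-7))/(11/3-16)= -21/37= -0.57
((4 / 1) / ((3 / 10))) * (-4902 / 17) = -65360 / 17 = -3844.71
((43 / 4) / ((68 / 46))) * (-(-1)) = 989 / 136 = 7.27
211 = 211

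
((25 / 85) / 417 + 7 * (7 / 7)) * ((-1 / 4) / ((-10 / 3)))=12407 / 23630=0.53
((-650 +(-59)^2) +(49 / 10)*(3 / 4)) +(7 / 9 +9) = 1024003 / 360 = 2844.45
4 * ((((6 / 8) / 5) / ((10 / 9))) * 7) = 189 / 50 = 3.78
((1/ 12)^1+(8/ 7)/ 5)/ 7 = 131/ 2940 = 0.04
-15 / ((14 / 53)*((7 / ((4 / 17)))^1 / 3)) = -4770 / 833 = -5.73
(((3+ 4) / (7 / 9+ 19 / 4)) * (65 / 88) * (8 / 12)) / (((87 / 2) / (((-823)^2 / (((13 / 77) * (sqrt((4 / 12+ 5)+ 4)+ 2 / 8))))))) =-796538904 / 513619+ 2124103744 * sqrt(21) / 513619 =17400.69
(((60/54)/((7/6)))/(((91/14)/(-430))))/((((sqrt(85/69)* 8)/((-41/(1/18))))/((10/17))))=1057800* sqrt(5865)/26299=3080.34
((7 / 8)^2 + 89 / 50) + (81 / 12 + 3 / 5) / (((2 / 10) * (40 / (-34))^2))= 11639 / 400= 29.10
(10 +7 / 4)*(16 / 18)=10.44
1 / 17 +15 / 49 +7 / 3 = 6743 / 2499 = 2.70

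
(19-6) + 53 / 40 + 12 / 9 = 1879 / 120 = 15.66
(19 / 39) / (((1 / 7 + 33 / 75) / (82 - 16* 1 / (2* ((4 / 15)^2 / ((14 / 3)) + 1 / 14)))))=-222775 / 25857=-8.62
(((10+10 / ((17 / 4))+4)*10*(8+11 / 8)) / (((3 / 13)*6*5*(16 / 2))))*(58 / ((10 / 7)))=1123.84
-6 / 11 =-0.55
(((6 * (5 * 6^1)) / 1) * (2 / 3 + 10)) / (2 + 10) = 160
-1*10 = -10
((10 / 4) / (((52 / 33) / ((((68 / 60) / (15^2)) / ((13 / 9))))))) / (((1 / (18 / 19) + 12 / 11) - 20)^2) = 1832787 / 105593101250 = 0.00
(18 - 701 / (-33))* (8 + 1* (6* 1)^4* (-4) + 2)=-6700330 / 33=-203040.30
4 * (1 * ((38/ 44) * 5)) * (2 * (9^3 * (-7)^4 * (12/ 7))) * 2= 2280428640/ 11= 207311694.55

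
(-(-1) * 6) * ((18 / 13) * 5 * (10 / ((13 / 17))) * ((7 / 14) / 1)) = 45900 / 169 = 271.60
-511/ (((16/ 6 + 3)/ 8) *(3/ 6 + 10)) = -1168/ 17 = -68.71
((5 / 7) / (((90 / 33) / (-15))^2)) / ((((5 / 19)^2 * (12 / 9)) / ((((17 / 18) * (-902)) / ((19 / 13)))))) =-229143629 / 1680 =-136395.02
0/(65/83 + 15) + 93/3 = 31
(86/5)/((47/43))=3698/235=15.74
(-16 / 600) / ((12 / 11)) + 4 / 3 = 589 / 450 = 1.31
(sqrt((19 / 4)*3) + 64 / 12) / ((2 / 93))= 93*sqrt(57) / 4 + 248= 423.53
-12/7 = -1.71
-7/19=-0.37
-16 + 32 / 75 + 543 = 39557 / 75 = 527.43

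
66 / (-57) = -22 / 19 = -1.16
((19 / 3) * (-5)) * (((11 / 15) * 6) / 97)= -418 / 291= -1.44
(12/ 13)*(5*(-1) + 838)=9996/ 13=768.92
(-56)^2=3136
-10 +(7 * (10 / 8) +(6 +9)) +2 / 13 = 723 / 52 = 13.90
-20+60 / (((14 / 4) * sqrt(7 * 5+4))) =-20+40 * sqrt(39) / 91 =-17.25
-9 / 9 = -1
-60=-60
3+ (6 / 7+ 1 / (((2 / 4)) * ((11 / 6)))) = 381 / 77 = 4.95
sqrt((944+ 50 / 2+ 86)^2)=1055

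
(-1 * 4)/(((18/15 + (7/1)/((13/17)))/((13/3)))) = -3380/2019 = -1.67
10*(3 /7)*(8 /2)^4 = 7680 /7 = 1097.14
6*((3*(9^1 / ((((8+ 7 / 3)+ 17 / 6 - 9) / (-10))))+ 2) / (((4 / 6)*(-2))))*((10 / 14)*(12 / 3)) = 5652 / 7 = 807.43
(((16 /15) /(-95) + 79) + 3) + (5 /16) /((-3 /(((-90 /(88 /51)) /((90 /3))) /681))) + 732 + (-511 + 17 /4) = 139932880069 /455452800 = 307.24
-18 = -18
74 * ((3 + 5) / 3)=592 / 3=197.33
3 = 3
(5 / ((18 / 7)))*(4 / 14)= 5 / 9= 0.56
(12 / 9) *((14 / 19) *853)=47768 / 57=838.04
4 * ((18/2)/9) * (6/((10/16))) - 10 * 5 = -58/5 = -11.60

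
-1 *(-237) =237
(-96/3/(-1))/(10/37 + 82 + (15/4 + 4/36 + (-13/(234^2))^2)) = 21005277696/56537924545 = 0.37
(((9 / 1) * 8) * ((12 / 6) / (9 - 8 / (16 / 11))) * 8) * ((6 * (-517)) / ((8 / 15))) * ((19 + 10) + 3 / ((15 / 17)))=-434180736 / 7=-62025819.43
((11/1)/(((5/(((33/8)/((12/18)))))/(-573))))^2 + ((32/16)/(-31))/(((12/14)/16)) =60839413.80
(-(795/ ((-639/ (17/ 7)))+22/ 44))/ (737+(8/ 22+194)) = 82709/ 30550590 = 0.00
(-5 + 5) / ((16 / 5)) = 0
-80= -80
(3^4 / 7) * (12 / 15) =324 / 35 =9.26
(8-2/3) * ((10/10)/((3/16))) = 352/9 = 39.11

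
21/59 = 0.36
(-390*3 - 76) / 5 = -1246 / 5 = -249.20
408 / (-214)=-204 / 107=-1.91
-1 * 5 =-5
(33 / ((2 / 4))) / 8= 33 / 4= 8.25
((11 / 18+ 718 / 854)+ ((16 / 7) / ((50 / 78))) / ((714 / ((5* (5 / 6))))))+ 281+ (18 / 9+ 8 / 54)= 284.62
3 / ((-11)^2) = 3 / 121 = 0.02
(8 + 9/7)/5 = 13/7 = 1.86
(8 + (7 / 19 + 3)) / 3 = 72 / 19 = 3.79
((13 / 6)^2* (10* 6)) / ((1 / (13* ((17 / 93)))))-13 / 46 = 8586643 / 12834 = 669.05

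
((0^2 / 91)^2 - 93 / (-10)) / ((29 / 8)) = 372 / 145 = 2.57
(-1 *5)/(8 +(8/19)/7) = -665/1072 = -0.62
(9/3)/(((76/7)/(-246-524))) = -8085/38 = -212.76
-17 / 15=-1.13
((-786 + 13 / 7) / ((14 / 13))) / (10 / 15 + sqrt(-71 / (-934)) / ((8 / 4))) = -799769256 / 700945 + 642213 * sqrt(66314) / 700945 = -905.05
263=263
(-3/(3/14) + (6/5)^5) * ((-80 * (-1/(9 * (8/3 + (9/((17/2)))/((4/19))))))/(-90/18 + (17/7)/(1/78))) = -136988992/1900190625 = -0.07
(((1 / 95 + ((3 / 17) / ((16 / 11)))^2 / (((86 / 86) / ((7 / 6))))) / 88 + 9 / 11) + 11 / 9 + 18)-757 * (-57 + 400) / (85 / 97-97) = 2721.26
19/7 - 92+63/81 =-88.51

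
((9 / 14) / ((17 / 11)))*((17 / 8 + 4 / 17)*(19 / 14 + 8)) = 4163049 / 453152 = 9.19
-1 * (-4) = 4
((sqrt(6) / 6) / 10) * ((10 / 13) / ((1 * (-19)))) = -0.00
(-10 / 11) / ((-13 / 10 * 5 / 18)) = 360 / 143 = 2.52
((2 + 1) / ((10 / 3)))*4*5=18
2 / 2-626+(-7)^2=-576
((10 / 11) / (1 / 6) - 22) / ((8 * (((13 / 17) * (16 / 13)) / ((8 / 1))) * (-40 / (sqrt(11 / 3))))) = 1547 * sqrt(33) / 10560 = 0.84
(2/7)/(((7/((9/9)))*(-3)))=-2/147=-0.01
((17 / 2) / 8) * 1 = 17 / 16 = 1.06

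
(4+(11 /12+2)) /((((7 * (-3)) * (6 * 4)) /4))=-83 /1512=-0.05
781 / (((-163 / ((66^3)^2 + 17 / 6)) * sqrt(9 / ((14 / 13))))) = -387316409788253 * sqrt(182) / 38142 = -136992922195.65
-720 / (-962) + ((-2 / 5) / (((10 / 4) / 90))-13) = -26.65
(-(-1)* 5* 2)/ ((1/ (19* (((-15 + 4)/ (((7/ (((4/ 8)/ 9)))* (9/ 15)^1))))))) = -5225/ 189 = -27.65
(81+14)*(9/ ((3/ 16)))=4560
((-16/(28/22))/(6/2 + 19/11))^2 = 58564/8281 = 7.07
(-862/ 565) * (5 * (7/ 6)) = -8.90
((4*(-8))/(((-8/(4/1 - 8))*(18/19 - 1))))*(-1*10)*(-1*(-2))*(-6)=36480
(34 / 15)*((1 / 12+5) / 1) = 1037 / 90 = 11.52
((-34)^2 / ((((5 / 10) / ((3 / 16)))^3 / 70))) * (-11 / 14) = -429165 / 128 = -3352.85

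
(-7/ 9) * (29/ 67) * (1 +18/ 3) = -1421/ 603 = -2.36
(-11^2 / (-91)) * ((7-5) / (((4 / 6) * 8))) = 0.50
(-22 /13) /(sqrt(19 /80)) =-3.47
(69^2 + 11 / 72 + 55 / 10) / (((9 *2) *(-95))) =-2.79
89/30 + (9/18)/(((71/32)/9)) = 4.99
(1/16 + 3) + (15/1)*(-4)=-911/16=-56.94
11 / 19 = 0.58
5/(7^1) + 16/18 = 101/63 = 1.60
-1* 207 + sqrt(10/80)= -207 + sqrt(2)/4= -206.65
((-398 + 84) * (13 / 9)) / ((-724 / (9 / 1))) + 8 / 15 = 33511 / 5430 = 6.17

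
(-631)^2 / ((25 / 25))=398161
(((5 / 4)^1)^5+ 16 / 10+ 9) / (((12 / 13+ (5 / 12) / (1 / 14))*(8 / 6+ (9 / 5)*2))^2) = 4784100165 / 389336065024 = 0.01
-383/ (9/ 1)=-383/ 9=-42.56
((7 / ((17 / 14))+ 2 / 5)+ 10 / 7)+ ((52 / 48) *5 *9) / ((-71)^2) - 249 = -2896180443 / 11997580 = -241.40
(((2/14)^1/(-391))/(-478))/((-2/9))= -9/2616572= -0.00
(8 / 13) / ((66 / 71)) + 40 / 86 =20792 / 18447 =1.13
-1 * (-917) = 917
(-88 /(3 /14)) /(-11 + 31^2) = -0.43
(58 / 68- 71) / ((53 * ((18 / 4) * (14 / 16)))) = -40 / 119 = -0.34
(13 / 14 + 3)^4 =238.20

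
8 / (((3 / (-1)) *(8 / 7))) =-7 / 3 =-2.33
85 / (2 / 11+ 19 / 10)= 9350 / 229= 40.83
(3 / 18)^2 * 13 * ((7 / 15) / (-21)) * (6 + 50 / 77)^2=-851968 / 2401245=-0.35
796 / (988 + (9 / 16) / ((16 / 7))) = 203776 / 252991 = 0.81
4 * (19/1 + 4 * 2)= 108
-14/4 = -7/2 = -3.50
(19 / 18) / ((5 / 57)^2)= 6859 / 50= 137.18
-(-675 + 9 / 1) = 666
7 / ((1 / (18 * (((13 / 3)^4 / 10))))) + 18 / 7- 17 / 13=18198532 / 4095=4444.09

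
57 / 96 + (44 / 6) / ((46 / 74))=27359 / 2208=12.39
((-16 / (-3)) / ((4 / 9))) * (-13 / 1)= -156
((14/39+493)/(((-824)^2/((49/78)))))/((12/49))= 46197641/24785339904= 0.00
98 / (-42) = -7 / 3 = -2.33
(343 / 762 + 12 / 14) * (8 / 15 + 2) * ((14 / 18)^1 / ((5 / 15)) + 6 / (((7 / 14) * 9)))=1457357 / 120015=12.14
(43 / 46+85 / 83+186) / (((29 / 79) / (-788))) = -22336858002 / 55361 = -403476.42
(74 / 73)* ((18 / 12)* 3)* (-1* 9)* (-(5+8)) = 38961 / 73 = 533.71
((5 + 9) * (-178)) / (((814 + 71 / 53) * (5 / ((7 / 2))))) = -462266 / 216065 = -2.14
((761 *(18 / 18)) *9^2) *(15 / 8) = 115576.88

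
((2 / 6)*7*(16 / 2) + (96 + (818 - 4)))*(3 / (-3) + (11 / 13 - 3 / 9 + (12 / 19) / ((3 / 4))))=732718 / 2223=329.61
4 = 4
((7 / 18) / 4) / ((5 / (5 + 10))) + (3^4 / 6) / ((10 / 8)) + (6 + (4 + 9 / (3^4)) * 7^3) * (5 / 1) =2552993 / 360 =7091.65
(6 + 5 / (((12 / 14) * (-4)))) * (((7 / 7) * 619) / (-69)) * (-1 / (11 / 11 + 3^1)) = 67471 / 6624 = 10.19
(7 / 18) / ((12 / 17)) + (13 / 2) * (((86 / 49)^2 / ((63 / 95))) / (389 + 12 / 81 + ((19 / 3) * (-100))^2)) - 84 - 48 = -272268392546743 / 2071285402536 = -131.45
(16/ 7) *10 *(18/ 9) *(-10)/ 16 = -200/ 7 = -28.57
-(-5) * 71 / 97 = 3.66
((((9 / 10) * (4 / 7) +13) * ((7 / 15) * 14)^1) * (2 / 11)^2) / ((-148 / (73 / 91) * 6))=-3139 / 1190475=-0.00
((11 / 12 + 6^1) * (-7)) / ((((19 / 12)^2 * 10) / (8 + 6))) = -48804 / 1805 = -27.04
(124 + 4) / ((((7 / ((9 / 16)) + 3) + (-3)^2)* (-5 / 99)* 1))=-2592 / 25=-103.68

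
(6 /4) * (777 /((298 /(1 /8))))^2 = 1811187 /11366912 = 0.16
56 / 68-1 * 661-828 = -25299 / 17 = -1488.18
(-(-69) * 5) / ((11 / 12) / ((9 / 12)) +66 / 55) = 15525 / 109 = 142.43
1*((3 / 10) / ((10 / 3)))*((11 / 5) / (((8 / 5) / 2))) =99 / 400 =0.25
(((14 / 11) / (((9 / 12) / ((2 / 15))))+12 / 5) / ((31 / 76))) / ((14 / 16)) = 158080 / 21483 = 7.36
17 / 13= 1.31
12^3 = 1728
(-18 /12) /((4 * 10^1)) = -3 /80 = -0.04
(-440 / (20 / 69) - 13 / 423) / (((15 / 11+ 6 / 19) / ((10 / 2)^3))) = -16775567875 / 148473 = -112987.33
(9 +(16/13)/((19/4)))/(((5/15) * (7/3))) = 20583/1729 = 11.90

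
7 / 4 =1.75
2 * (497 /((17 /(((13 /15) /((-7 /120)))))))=-14768 /17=-868.71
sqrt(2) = 1.41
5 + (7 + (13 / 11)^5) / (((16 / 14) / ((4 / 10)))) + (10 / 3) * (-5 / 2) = -73855 / 966306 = -0.08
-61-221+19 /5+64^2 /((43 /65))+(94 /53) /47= 67383941 /11395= 5913.47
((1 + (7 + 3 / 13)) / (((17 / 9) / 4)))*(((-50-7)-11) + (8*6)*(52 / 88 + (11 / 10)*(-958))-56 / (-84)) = -824972568 / 935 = -882323.60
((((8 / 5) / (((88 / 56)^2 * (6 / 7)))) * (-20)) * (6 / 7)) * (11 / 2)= -784 / 11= -71.27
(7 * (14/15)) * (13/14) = 91/15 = 6.07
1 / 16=0.06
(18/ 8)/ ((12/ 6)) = 9/ 8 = 1.12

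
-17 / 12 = -1.42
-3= -3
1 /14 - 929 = -13005 /14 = -928.93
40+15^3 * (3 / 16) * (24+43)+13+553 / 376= 31924587 / 752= 42452.91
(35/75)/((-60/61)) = -427/900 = -0.47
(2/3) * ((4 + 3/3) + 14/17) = 66/17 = 3.88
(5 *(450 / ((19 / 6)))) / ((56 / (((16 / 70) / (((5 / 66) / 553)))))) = 2815560 / 133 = 21169.62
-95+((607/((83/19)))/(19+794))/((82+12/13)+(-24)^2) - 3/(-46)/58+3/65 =-94.95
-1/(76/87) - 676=-51463/76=-677.14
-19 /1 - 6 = -25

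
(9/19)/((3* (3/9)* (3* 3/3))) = 3/19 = 0.16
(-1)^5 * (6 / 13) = -6 / 13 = -0.46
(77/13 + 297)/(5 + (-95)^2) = 1969/58695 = 0.03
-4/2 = -2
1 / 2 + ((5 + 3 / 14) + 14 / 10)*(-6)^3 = -99973 / 70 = -1428.19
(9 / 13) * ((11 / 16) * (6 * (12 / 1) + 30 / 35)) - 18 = 12141 / 728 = 16.68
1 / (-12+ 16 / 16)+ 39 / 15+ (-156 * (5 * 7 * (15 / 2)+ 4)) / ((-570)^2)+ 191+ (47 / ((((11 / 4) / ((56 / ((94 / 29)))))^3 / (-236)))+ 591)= -437758562580954331 / 159210692850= -2749555.04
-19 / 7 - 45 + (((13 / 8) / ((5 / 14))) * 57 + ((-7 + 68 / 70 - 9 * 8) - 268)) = -3763 / 28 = -134.39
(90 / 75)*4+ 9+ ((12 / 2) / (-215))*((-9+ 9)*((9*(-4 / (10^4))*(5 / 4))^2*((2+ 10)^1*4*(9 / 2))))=69 / 5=13.80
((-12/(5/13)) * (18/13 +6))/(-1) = 1152/5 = 230.40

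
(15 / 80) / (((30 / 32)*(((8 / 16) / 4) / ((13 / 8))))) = 13 / 5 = 2.60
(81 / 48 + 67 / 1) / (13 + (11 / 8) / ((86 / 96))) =47257 / 10000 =4.73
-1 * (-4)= 4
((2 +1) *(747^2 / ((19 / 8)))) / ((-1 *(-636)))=1116018 / 1007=1108.26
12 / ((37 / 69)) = 828 / 37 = 22.38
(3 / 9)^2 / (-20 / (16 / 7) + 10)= 4 / 45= 0.09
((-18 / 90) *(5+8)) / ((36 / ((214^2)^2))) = -6816139252 / 45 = -151469761.16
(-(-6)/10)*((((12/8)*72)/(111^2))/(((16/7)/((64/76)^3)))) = 64512/46949855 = 0.00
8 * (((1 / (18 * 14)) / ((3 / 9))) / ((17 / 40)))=80 / 357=0.22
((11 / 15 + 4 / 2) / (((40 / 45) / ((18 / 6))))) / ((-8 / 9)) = -10.38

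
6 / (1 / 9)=54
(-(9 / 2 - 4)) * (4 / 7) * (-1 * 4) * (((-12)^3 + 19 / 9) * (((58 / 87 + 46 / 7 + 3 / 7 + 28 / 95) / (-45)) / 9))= 40279288 / 1038825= 38.77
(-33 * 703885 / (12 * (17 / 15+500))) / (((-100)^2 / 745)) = -692200509 / 2405440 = -287.76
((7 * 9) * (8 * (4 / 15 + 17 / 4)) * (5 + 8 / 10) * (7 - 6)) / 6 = 55013 / 25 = 2200.52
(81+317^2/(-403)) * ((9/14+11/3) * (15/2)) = -30700315/5642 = -5441.39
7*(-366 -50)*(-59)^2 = -10136672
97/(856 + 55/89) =8633/76239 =0.11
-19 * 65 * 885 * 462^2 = -233288955900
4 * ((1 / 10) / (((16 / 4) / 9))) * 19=171 / 10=17.10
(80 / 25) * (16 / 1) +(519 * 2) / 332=45091 / 830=54.33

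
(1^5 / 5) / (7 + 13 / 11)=11 / 450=0.02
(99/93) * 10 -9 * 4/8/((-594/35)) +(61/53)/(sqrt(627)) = 61 * sqrt(627)/33231 +44645/4092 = 10.96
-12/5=-2.40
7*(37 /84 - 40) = -3323 /12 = -276.92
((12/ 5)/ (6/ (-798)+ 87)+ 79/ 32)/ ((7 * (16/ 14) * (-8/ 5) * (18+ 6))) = -2310611/ 284344320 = -0.01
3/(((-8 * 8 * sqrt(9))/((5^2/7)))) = -25/448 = -0.06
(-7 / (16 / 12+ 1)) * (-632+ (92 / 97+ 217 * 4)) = -68952 / 97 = -710.85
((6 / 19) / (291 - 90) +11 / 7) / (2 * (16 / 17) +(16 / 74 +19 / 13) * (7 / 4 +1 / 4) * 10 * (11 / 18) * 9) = 114617009 / 13584659102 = 0.01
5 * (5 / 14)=25 / 14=1.79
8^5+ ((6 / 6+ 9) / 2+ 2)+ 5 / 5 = 32776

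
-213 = -213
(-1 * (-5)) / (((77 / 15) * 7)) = 75 / 539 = 0.14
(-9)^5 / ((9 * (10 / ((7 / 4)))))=-1148.18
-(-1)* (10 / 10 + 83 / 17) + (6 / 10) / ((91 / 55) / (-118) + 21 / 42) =190799 / 26809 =7.12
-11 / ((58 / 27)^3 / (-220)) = 11908215 / 48778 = 244.13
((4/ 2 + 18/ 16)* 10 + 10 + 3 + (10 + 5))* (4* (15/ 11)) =3555/ 11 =323.18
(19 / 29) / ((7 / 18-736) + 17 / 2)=-171 / 189776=-0.00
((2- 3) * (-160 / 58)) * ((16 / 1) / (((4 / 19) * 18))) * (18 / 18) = 3040 / 261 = 11.65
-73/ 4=-18.25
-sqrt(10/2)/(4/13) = -13 *sqrt(5)/4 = -7.27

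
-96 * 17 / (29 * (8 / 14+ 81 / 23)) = -262752 / 19111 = -13.75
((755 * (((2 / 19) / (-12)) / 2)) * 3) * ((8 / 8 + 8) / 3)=-2265 / 76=-29.80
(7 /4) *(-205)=-1435 /4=-358.75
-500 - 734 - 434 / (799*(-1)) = -985532 / 799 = -1233.46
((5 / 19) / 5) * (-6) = -0.32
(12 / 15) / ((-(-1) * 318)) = 2 / 795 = 0.00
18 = 18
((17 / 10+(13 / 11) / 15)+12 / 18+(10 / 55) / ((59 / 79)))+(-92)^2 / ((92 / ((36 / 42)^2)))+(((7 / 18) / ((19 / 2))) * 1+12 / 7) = 3917294839 / 54379710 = 72.04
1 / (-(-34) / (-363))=-363 / 34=-10.68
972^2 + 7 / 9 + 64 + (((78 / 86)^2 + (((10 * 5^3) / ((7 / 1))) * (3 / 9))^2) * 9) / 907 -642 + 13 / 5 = 3491702837214899 / 3697879815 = 944244.54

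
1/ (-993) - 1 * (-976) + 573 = 1538156/ 993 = 1549.00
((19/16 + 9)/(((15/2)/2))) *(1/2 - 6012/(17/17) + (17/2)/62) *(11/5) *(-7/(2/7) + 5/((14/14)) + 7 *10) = -134988352037/74400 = -1814359.57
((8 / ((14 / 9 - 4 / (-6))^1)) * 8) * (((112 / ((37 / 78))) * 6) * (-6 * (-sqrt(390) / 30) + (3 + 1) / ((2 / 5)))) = 7547904 * sqrt(390) / 925 + 15095808 / 37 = 569139.85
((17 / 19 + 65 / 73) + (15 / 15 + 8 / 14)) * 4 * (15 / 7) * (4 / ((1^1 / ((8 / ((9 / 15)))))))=104284800 / 67963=1534.43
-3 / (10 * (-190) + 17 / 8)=8 / 5061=0.00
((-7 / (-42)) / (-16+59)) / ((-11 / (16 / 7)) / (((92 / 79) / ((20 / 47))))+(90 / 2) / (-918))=-147016 / 68559415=-0.00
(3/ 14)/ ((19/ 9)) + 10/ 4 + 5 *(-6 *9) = -35564/ 133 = -267.40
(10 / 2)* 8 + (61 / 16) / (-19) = 12099 / 304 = 39.80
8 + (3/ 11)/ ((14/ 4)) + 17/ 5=4419/ 385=11.48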